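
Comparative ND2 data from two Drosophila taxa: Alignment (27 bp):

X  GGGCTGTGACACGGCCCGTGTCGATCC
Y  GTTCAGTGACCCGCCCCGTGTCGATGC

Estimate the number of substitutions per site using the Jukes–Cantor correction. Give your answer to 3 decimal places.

0.264

The sequences differ at 6 of 27 sites (2, 3, 5, 11, 14, 26), so p = 6/27 ≈ 0.222222.
d = −(3/4) ln(1 − 4p/3) = −0.75 ln(1 − 0.296296) = −0.75 ln(0.703704)
  = −0.75 × (-0.351397) = 0.263548 substitutions/site.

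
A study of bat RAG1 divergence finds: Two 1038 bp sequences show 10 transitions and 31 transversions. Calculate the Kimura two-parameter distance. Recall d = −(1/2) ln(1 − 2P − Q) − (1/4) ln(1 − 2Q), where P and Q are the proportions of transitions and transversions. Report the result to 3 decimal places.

0.041

P = 10/1038 ≈ 0.009634 and Q = 31/1038 ≈ 0.029865.
Under the Kimura two-parameter model, d = −½ ln(1 − 2P − Q) − ¼ ln(1 − 2Q).
1 − 2P − Q = 0.950867, giving −½ ln(0.950867) = 0.025191.
1 − 2Q = 0.94027, giving −¼ ln(0.94027) = 0.015397.
d = 0.025191 + 0.015397 = 0.040588.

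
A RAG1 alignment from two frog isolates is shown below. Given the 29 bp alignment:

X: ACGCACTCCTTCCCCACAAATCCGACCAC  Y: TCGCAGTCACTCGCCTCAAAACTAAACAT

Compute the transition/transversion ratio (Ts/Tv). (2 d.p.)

0.57

Transitions are A↔G and C↔T; transversions are all other mismatches.
Transitions: 4. Transversions: 7.
R = 4/7 = 0.571428… ≈ 0.57 (to 2 d.p.).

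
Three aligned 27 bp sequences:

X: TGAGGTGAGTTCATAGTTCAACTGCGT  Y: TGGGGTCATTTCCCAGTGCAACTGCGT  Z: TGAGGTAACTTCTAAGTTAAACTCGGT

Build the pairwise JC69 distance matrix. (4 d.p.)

d(X,Y) = 0.2635, d(X,Z) = 0.3181, d(Y,Z) = 0.4408

X–Y: 6/27 sites differ → p ≈ 0.222222, d = −0.75 ln(1 − 0.296296) = 0.263548 ≈ 0.2635.
X–Z: 7/27 sites differ → p ≈ 0.259259, d = −0.75 ln(1 − 0.345679) = 0.318118 ≈ 0.3181.
Y–Z: 9/27 sites differ → p ≈ 0.333333, d = −0.75 ln(1 − 0.444444) = 0.440839 ≈ 0.4408.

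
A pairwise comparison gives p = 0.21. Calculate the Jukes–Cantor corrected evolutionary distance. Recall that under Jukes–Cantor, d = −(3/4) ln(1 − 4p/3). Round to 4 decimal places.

0.2464

d = −(3/4) ln(1 − 4p/3) = −0.75 ln(1 − 0.28) = −0.75 ln(0.72)
  = −0.75 × (-0.328504) = 0.246378 substitutions/site.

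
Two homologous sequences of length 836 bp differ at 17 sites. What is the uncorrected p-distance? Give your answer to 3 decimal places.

p = 17/836 = 0.020334… ≈ 0.020 (to 3 d.p.).

0.020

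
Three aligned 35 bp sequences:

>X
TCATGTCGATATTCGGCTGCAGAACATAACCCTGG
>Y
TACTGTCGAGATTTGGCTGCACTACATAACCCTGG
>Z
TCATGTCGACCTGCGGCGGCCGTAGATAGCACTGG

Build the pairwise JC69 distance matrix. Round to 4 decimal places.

d(X,Y) = 0.1946, d(X,Z) = 0.3149, d(Y,Z) = 0.4582

X–Y: 6/35 sites differ → p ≈ 0.171429, d = −0.75 ln(1 − 0.228572) = 0.194634 ≈ 0.1946.
X–Z: 9/35 sites differ → p ≈ 0.257143, d = −0.75 ln(1 − 0.342857) = 0.314890 ≈ 0.3149.
Y–Z: 12/35 sites differ → p ≈ 0.342857, d = −0.75 ln(1 − 0.457143) = 0.458182 ≈ 0.4582.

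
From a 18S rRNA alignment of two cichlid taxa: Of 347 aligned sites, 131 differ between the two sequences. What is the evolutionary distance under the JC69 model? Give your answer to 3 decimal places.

0.525

p = 131/347 ≈ 0.377522.
d = −(3/4) ln(1 − 4p/3) = −0.75 ln(1 − 0.503363) = −0.75 ln(0.496637)
  = −0.75 × (-0.699896) = 0.524922 substitutions/site.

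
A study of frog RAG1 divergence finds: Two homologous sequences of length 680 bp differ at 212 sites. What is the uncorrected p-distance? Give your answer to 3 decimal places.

p = 212/680 = 0.311764… ≈ 0.312 (to 3 d.p.).

0.312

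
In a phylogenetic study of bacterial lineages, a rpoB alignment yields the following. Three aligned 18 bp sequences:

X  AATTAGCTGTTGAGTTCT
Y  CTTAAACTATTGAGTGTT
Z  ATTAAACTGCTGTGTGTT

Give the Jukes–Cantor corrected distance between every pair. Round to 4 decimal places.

d(X,Y) = 0.5482, d(X,Z) = 0.5482, d(Y,Z) = 0.2635

X–Y: 7/18 sites differ → p ≈ 0.388889, d = −0.75 ln(1 − 0.518519) = 0.548166 ≈ 0.5482.
X–Z: 7/18 sites differ → p ≈ 0.388889, d = −0.75 ln(1 − 0.518519) = 0.548166 ≈ 0.5482.
Y–Z: 4/18 sites differ → p ≈ 0.222222, d = −0.75 ln(1 − 0.296296) = 0.263548 ≈ 0.2635.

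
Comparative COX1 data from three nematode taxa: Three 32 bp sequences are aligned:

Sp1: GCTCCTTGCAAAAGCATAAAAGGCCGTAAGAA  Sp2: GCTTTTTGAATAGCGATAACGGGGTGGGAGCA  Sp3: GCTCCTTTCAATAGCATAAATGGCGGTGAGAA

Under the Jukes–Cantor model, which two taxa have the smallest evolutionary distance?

Sp1 and Sp3

Sp1–Sp2: 14/32 differ, p = 0.438, d = 0.657.
Sp1–Sp3: 5/32 differ, p = 0.156, d = 0.175.
Sp2–Sp3: 15/32 differ, p = 0.469, d = 0.736.
The smallest distance is between Sp1 and Sp3.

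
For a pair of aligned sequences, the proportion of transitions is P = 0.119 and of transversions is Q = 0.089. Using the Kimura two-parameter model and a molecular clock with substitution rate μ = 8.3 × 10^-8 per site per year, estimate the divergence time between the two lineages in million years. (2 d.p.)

Under the Kimura two-parameter model, d = −½ ln(1 − 2P − Q) − ¼ ln(1 − 2Q).
1 − 2P − Q = 0.673, giving −½ ln(0.673) = 0.198005.
1 − 2Q = 0.822, giving −¼ ln(0.822) = 0.049004.
d = 0.198005 + 0.049004 = 0.247009.
Under a molecular clock d = 2μt, so t = d/(2μ) = 0.247009 / (2 × 8.3 × 10^-8) = 1.49 million years.

1.49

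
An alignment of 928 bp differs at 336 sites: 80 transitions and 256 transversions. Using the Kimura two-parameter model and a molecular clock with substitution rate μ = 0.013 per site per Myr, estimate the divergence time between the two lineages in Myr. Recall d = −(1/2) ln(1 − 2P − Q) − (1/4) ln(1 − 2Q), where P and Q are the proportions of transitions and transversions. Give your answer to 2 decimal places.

P = 80/928 ≈ 0.086207 and Q = 256/928 ≈ 0.275862.
Under the Kimura two-parameter model, d = −½ ln(1 − 2P − Q) − ¼ ln(1 − 2Q).
1 − 2P − Q = 0.551724, giving −½ ln(0.551724) = 0.297354.
1 − 2Q = 0.448276, giving −¼ ln(0.448276) = 0.200587.
d = 0.297354 + 0.200587 = 0.497941.
Under a molecular clock d = 2μt, so t = d/(2μ) = 0.497941 / (2 × 0.013) = 19.15 Myr.

19.15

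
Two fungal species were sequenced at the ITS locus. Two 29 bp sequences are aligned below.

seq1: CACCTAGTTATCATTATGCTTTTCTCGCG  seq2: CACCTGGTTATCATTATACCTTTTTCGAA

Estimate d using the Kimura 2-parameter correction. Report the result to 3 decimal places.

0.256

Of 29 sites, 5 differences are transitions and 1 are transversions, so P = 5/29 ≈ 0.172414 and Q = 1/29 ≈ 0.034483.
Under the Kimura two-parameter model, d = −½ ln(1 − 2P − Q) − ¼ ln(1 − 2Q).
1 − 2P − Q = 0.620689, giving −½ ln(0.620689) = 0.238463.
1 − 2Q = 0.931034, giving −¼ ln(0.931034) = 0.017865.
d = 0.238463 + 0.017865 = 0.256328.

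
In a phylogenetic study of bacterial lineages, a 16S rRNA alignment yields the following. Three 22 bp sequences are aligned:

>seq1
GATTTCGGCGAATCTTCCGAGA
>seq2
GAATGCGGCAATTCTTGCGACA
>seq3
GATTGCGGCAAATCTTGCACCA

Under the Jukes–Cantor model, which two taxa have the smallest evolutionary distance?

seq2 and seq3

seq1–seq2: 6/22 differ, p = 0.273, d = 0.339.
seq1–seq3: 6/22 differ, p = 0.273, d = 0.339.
seq2–seq3: 4/22 differ, p = 0.182, d = 0.208.
The smallest distance is between seq2 and seq3.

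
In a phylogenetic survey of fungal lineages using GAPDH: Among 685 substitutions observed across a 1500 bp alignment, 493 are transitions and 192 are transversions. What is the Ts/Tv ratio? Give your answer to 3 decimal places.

R = 493/192 = 2.567708… ≈ 2.568 (to 3 d.p.).

2.568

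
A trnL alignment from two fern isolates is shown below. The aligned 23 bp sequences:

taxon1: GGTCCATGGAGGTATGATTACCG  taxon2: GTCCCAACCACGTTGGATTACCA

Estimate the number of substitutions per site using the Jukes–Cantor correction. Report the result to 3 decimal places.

0.553

The sequences differ at 9 of 23 sites (2, 3, 7, 8, 9, 11, 14, 15, 23), so p = 9/23 ≈ 0.391304.
d = −(3/4) ln(1 − 4p/3) = −0.75 ln(1 − 0.521739) = −0.75 ln(0.478261)
  = −0.75 × (-0.737599) = 0.553199 substitutions/site.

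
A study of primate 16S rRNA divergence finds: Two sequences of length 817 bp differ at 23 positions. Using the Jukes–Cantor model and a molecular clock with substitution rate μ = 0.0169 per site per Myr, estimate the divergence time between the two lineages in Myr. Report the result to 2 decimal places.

p = 23/817 ≈ 0.028152.
d = −(3/4) ln(1 − 4p/3) = −0.75 ln(1 − 0.037536) = −0.75 ln(0.962464)
  = −0.75 × (-0.038259) = 0.028694 substitutions/site.
Under a molecular clock d = 2μt, so t = d/(2μ) = 0.028694 / (2 × 0.0169) = 0.85 Myr.

0.85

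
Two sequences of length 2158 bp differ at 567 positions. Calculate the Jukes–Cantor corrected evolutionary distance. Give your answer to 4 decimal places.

0.3235

p = 567/2158 ≈ 0.262743.
d = −(3/4) ln(1 − 4p/3) = −0.75 ln(1 − 0.350324) = −0.75 ln(0.649676)
  = −0.75 × (-0.431282) = 0.323462 substitutions/site.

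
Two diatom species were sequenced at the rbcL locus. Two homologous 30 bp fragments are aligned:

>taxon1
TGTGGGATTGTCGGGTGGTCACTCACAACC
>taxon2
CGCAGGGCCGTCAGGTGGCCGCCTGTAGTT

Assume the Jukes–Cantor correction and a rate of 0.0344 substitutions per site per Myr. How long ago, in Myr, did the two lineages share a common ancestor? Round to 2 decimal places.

The sequences differ at 16 of 30 sites, so p = 16/30 ≈ 0.533333.
d = −(3/4) ln(1 − 4p/3) = −0.75 ln(1 − 0.711111) = −0.75 ln(0.288889)
  = −0.75 × (-1.241713) = 0.931285 substitutions/site.
Under a molecular clock d = 2μt, so t = d/(2μ) = 0.931285 / (2 × 0.0344) = 13.54 Myr.

13.54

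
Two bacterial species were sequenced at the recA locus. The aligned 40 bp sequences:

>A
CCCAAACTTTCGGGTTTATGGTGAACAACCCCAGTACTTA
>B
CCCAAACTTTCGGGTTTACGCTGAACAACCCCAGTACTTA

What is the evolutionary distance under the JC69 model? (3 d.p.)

The sequences differ at 2 of 40 sites (19, 21), so p = 2/40 = 0.05.
d = −(3/4) ln(1 − 4p/3) = −0.75 ln(1 − 0.066667) = −0.75 ln(0.933333)
  = −0.75 × (-0.068993) = 0.051745 substitutions/site.

0.052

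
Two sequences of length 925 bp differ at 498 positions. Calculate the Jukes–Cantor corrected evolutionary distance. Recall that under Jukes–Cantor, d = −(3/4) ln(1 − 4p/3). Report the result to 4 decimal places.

0.9490

p = 498/925 ≈ 0.538378.
d = −(3/4) ln(1 − 4p/3) = −0.75 ln(1 − 0.717837) = −0.75 ln(0.282163)
  = −0.75 × (-1.265270) = 0.948953 substitutions/site.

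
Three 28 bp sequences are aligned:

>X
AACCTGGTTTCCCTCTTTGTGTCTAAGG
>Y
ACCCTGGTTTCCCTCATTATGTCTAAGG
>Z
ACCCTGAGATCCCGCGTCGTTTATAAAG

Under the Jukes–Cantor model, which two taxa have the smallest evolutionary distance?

X–Y: 3/28 differ, p = 0.107, d = 0.116.
X–Z: 10/28 differ, p = 0.357, d = 0.485.
Y–Z: 10/28 differ, p = 0.357, d = 0.485.
The smallest distance is between X and Y.

X and Y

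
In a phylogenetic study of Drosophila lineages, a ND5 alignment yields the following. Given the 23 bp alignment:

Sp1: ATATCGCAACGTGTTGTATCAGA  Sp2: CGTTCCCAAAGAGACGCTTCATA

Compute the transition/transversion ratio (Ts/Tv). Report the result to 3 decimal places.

Transitions are A↔G and C↔T; transversions are all other mismatches.
Transitions: 2. Transversions: 9.
R = 2/9 = 0.222222… ≈ 0.222 (to 3 d.p.).

0.222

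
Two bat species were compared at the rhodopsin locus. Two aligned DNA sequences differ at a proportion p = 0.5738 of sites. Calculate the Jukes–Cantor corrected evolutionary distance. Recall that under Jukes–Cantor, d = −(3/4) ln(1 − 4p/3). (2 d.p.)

d = −(3/4) ln(1 − 4p/3) = −0.75 ln(1 − 0.765067) = −0.75 ln(0.234933)
  = −0.75 × (-1.448455) = 1.086341 substitutions/site.

1.09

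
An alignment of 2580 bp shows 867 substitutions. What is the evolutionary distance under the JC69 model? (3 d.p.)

0.446

p = 867/2580 ≈ 0.336047.
d = −(3/4) ln(1 − 4p/3) = −0.75 ln(1 − 0.448063) = −0.75 ln(0.551937)
  = −0.75 × (-0.594321) = 0.445741 substitutions/site.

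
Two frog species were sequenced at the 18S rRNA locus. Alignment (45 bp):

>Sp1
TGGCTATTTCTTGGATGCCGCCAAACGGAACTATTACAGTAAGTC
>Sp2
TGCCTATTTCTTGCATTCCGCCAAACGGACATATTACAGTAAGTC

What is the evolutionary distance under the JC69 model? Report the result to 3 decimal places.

The sequences differ at 5 of 45 sites (3, 14, 17, 30, 31), so p = 5/45 ≈ 0.111111.
d = −(3/4) ln(1 − 4p/3) = −0.75 ln(1 − 0.148148) = −0.75 ln(0.851852)
  = −0.75 × (-0.160342) = 0.120257 substitutions/site.

0.120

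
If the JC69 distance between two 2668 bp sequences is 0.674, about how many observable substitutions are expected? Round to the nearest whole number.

1186

Invert JC69: p = (3/4)(1 − e^(−4d/3)) = 0.75 × (1 − e^(-0.898667)) = 0.75 × (1 − 0.407112) = 0.444666.
Expected differing sites = pL ≈ 0.444666 × 2668 = 1186.368888 ≈ 1186.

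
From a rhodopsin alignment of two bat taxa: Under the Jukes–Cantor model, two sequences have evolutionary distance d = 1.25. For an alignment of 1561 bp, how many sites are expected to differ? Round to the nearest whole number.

950

Invert JC69: p = (3/4)(1 − e^(−4d/3)) = 0.75 × (1 − e^(-1.666667)) = 0.75 × (1 − 0.188876) = 0.608343.
Expected differing sites = pL ≈ 0.608343 × 1561 = 949.623423 ≈ 950.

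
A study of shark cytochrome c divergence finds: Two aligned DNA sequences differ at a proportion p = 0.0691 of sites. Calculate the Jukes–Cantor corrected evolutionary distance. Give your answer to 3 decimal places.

0.072

d = −(3/4) ln(1 − 4p/3) = −0.75 ln(1 − 0.092133) = −0.75 ln(0.907867)
  = −0.75 × (-0.096657) = 0.072493 substitutions/site.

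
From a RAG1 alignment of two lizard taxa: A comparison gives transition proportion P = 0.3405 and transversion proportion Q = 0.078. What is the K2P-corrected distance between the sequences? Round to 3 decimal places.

Under the Kimura two-parameter model, d = −½ ln(1 − 2P − Q) − ¼ ln(1 − 2Q).
1 − 2P − Q = 0.241, giving −½ ln(0.241) = 0.711479.
1 − 2Q = 0.844, giving −¼ ln(0.844) = 0.042401.
d = 0.711479 + 0.042401 = 0.753880.

0.754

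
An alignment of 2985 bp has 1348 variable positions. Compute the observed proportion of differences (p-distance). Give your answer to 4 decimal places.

p = 1348/2985 = 0.451591… ≈ 0.4516 (to 4 d.p.).

0.4516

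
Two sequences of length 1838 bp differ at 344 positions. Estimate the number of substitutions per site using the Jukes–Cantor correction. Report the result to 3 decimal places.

p = 344/1838 ≈ 0.18716.
d = −(3/4) ln(1 − 4p/3) = −0.75 ln(1 − 0.249547) = −0.75 ln(0.750453)
  = −0.75 × (-0.287078) = 0.215309 substitutions/site.

0.215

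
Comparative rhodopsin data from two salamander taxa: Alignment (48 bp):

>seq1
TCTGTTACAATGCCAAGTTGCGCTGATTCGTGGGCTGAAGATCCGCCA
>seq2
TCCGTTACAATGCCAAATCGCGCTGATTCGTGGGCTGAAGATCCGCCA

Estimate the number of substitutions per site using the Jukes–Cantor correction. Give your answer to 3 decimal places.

The sequences differ at 3 of 48 sites (3, 17, 19), so p = 3/48 = 0.0625.
d = −(3/4) ln(1 − 4p/3) = −0.75 ln(1 − 0.083333) = −0.75 ln(0.916667)
  = −0.75 × (-0.087011) = 0.065258 substitutions/site.

0.065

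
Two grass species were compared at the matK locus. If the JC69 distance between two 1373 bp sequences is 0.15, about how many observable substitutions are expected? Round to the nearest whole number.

Invert JC69: p = (3/4)(1 − e^(−4d/3)) = 0.75 × (1 − e^(-0.2)) = 0.75 × (1 − 0.818731) = 0.135952.
Expected differing sites = pL ≈ 0.135952 × 1373 = 186.662096 ≈ 187.

187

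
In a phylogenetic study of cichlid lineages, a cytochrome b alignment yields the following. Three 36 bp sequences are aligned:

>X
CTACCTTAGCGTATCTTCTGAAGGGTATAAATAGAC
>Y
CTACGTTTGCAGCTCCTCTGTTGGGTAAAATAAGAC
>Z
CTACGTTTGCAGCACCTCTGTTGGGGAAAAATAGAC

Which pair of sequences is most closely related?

X–Y: 11/36 differ, p = 0.306, d = 0.392.
X–Z: 11/36 differ, p = 0.306, d = 0.392.
Y–Z: 4/36 differ, p = 0.111, d = 0.120.
The smallest distance is between Y and Z.

Y and Z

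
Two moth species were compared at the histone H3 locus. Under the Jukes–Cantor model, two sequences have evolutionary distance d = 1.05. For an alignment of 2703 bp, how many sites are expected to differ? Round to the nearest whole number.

1527

Invert JC69: p = (3/4)(1 − e^(−4d/3)) = 0.75 × (1 − e^(-1.4)) = 0.75 × (1 − 0.246597) = 0.565052.
Expected differing sites = pL ≈ 0.565052 × 2703 = 1527.335556 ≈ 1527.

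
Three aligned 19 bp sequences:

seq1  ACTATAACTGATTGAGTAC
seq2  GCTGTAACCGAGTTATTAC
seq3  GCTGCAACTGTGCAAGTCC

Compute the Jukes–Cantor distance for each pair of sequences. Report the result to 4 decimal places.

d(seq1,seq2) = 0.4099, d(seq1,seq3) = 0.6181, d(seq2,seq3) = 0.5068

seq1–seq2: 6/19 sites differ → p ≈ 0.315789, d = −0.75 ln(1 − 0.421052) = 0.409907 ≈ 0.4099.
seq1–seq3: 8/19 sites differ → p ≈ 0.421053, d = −0.75 ln(1 − 0.561404) = 0.618132 ≈ 0.6181.
seq2–seq3: 7/19 sites differ → p ≈ 0.368421, d = −0.75 ln(1 − 0.491228) = 0.506816 ≈ 0.5068.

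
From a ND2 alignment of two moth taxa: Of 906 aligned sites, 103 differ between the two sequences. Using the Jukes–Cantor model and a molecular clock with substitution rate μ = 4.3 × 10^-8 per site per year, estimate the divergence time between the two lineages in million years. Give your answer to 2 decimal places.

1.43

p = 103/906 ≈ 0.113687.
d = −(3/4) ln(1 − 4p/3) = −0.75 ln(1 − 0.151583) = −0.75 ln(0.848417)
  = −0.75 × (-0.164383) = 0.123287 substitutions/site.
Under a molecular clock d = 2μt, so t = d/(2μ) = 0.123287 / (2 × 4.3 × 10^-8) = 1.43 million years.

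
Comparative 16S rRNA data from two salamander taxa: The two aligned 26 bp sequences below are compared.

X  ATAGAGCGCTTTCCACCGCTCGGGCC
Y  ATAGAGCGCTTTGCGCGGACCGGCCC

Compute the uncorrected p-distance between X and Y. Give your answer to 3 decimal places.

The sequences differ at 6 of 26 positions (sites 13, 15, 17, 19, 20, 24).
p = 6/26 = 0.230769… ≈ 0.231 (to 3 d.p.).

0.231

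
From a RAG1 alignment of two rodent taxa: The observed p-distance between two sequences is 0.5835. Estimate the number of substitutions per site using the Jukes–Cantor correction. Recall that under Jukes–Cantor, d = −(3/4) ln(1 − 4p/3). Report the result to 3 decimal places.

d = −(3/4) ln(1 − 4p/3) = −0.75 ln(1 − 0.778) = −0.75 ln(0.222)
  = −0.75 × (-1.505078) = 1.128809 substitutions/site.

1.129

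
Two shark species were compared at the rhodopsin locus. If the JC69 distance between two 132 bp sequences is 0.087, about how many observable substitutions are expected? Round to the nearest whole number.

11

Invert JC69: p = (3/4)(1 − e^(−4d/3)) = 0.75 × (1 − e^(-0.116)) = 0.75 × (1 − 0.890475) = 0.082144.
Expected differing sites = pL ≈ 0.082144 × 132 = 10.843008 ≈ 11.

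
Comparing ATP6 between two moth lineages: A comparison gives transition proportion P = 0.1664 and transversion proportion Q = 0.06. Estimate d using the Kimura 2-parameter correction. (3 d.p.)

Under the Kimura two-parameter model, d = −½ ln(1 − 2P − Q) − ¼ ln(1 − 2Q).
1 − 2P − Q = 0.6072, giving −½ ln(0.6072) = 0.249449.
1 − 2Q = 0.88, giving −¼ ln(0.88) = 0.031958.
d = 0.249449 + 0.031958 = 0.281407.

0.281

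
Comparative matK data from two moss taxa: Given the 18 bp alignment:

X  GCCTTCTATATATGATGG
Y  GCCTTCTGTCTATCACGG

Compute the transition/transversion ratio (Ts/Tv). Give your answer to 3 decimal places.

Transitions are A↔G and C↔T; transversions are all other mismatches.
Transitions: 2. Transversions: 2.
R = 2/2 = 1.000.

1.000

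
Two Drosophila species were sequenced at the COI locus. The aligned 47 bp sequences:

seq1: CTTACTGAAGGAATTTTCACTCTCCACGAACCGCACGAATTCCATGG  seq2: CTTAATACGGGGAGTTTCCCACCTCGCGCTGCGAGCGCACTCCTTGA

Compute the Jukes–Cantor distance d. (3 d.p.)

The sequences differ at 20 of 47 sites, so p = 20/47 ≈ 0.425532.
d = −(3/4) ln(1 − 4p/3) = −0.75 ln(1 − 0.567376) = −0.75 ln(0.432624)
  = −0.75 × (-0.837886) = 0.628415 substitutions/site.

0.628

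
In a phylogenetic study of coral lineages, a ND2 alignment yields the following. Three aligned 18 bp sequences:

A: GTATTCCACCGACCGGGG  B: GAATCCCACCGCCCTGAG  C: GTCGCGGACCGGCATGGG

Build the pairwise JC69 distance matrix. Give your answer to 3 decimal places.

A–B: 5/18 sites differ → p ≈ 0.277778, d = −0.75 ln(1 − 0.370371) = 0.346968 ≈ 0.347.
A–C: 8/18 sites differ → p ≈ 0.444444, d = −0.75 ln(1 − 0.592592) = 0.673455 ≈ 0.673.
B–C: 8/18 sites differ → p ≈ 0.444444, d = −0.75 ln(1 − 0.592592) = 0.673455 ≈ 0.673.

d(A,B) = 0.347, d(A,C) = 0.673, d(B,C) = 0.673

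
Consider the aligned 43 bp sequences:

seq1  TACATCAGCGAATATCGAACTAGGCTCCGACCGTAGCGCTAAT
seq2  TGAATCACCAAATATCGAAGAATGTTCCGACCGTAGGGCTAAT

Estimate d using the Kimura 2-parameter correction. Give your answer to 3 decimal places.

Of 43 sites, 3 differences are transitions and 6 are transversions, so P = 3/43 ≈ 0.069767 and Q = 6/43 ≈ 0.139535.
Under the Kimura two-parameter model, d = −½ ln(1 − 2P − Q) − ¼ ln(1 − 2Q).
1 − 2P − Q = 0.720931, giving −½ ln(0.720931) = 0.163606.
1 − 2Q = 0.72093, giving −¼ ln(0.72093) = 0.081803.
d = 0.163606 + 0.081803 = 0.245409.

0.245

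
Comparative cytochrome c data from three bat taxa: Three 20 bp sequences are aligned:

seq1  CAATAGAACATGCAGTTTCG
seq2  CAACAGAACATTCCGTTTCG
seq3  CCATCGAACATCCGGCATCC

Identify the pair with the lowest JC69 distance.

seq1–seq2: 3/20 differ, p = 0.150, d = 0.167.
seq1–seq3: 7/20 differ, p = 0.350, d = 0.471.
seq2–seq3: 8/20 differ, p = 0.400, d = 0.572.
The smallest distance is between seq1 and seq2.

seq1 and seq2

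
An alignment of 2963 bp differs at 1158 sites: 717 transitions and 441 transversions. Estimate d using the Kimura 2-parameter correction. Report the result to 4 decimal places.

P = 717/2963 ≈ 0.241984 and Q = 441/2963 ≈ 0.148836.
Under the Kimura two-parameter model, d = −½ ln(1 − 2P − Q) − ¼ ln(1 − 2Q).
1 − 2P − Q = 0.367196, giving −½ ln(0.367196) = 0.500930.
1 − 2Q = 0.702328, giving −¼ ln(0.702328) = 0.088339.
d = 0.500930 + 0.088339 = 0.589269.

0.5893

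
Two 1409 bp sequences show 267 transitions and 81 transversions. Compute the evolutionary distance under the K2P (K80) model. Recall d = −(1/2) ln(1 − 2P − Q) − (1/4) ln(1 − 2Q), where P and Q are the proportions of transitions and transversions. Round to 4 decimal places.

0.3173

P = 267/1409 ≈ 0.189496 and Q = 81/1409 ≈ 0.057488.
Under the Kimura two-parameter model, d = −½ ln(1 − 2P − Q) − ¼ ln(1 − 2Q).
1 − 2P − Q = 0.56352, giving −½ ln(0.56352) = 0.286776.
1 − 2Q = 0.885024, giving −¼ ln(0.885024) = 0.030535.
d = 0.286776 + 0.030535 = 0.317311.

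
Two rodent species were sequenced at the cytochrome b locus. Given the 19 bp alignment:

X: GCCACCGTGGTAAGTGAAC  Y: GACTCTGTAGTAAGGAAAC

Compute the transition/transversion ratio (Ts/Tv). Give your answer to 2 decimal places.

1.00

Transitions are A↔G and C↔T; transversions are all other mismatches.
Transitions: 3. Transversions: 3.
R = 3/3 = 1.00.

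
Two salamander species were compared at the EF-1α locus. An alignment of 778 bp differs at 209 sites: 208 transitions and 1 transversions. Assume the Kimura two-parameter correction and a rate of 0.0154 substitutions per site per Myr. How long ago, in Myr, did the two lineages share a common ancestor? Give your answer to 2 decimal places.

12.49

P = 208/778 ≈ 0.267352 and Q = 1/778 ≈ 0.001285.
Under the Kimura two-parameter model, d = −½ ln(1 − 2P − Q) − ¼ ln(1 − 2Q).
1 − 2P − Q = 0.464011, giving −½ ln(0.464011) = 0.383924.
1 − 2Q = 0.99743, giving −¼ ln(0.99743) = 0.000643.
d = 0.383924 + 0.000643 = 0.384567.
Under a molecular clock d = 2μt, so t = d/(2μ) = 0.384567 / (2 × 0.0154) = 12.49 Myr.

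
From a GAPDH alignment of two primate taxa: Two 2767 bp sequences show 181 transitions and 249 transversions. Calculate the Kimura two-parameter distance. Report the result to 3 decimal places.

P = 181/2767 ≈ 0.065414 and Q = 249/2767 ≈ 0.089989.
Under the Kimura two-parameter model, d = −½ ln(1 − 2P − Q) − ¼ ln(1 − 2Q).
1 − 2P − Q = 0.779183, giving −½ ln(0.779183) = 0.124755.
1 − 2Q = 0.820022, giving −¼ ln(0.820022) = 0.049606.
d = 0.124755 + 0.049606 = 0.174361.

0.174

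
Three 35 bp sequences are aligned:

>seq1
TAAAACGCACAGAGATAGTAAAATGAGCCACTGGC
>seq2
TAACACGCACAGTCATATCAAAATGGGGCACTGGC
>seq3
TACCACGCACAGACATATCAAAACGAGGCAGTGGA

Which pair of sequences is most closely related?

seq2 and seq3

seq1–seq2: 7/35 differ, p = 0.200, d = 0.233.
seq1–seq3: 9/35 differ, p = 0.257, d = 0.315.
seq2–seq3: 6/35 differ, p = 0.171, d = 0.195.
The smallest distance is between seq2 and seq3.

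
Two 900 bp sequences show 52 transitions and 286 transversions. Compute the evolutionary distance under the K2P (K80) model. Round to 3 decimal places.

P = 52/900 ≈ 0.057778 and Q = 286/900 ≈ 0.317778.
Under the Kimura two-parameter model, d = −½ ln(1 − 2P − Q) − ¼ ln(1 − 2Q).
1 − 2P − Q = 0.566666, giving −½ ln(0.566666) = 0.283993.
1 − 2Q = 0.364444, giving −¼ ln(0.364444) = 0.252346.
d = 0.283993 + 0.252346 = 0.536339.

0.536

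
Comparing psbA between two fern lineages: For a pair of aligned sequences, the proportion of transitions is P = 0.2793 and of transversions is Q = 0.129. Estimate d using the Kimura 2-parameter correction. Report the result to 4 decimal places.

0.6563

Under the Kimura two-parameter model, d = −½ ln(1 − 2P − Q) − ¼ ln(1 − 2Q).
1 − 2P − Q = 0.3124, giving −½ ln(0.3124) = 0.581735.
1 − 2Q = 0.742, giving −¼ ln(0.742) = 0.074602.
d = 0.581735 + 0.074602 = 0.656337.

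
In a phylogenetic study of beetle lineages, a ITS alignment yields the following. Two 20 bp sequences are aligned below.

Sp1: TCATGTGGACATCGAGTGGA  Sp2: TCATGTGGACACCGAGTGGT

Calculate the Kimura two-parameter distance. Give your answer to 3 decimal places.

Of 20 sites, 1 differences are transitions and 1 are transversions, so P = 1/20 = 0.05 and Q = 1/20 = 0.05.
Under the Kimura two-parameter model, d = −½ ln(1 − 2P − Q) − ¼ ln(1 − 2Q).
1 − 2P − Q = 0.85, giving −½ ln(0.85) = 0.081259.
1 − 2Q = 0.9, giving −¼ ln(0.9) = 0.026340.
d = 0.081259 + 0.026340 = 0.107599.

0.108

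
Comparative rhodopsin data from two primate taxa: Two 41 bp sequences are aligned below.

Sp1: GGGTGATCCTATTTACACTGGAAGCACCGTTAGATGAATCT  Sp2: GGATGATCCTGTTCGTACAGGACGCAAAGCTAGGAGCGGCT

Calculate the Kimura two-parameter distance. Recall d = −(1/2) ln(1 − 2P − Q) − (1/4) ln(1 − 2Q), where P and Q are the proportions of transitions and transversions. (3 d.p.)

Of 41 sites, 8 differences are transitions and 7 are transversions, so P = 8/41 ≈ 0.195122 and Q = 7/41 ≈ 0.170732.
Under the Kimura two-parameter model, d = −½ ln(1 − 2P − Q) − ¼ ln(1 − 2Q).
1 − 2P − Q = 0.439024, giving −½ ln(0.439024) = 0.411601.
1 − 2Q = 0.658536, giving −¼ ln(0.658536) = 0.104434.
d = 0.411601 + 0.104434 = 0.516035.

0.516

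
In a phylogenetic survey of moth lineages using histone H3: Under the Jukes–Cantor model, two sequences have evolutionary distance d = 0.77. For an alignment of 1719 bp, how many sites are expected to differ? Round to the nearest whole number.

Invert JC69: p = (3/4)(1 − e^(−4d/3)) = 0.75 × (1 − e^(-1.026667)) = 0.75 × (1 − 0.358199) = 0.481351.
Expected differing sites = pL ≈ 0.481351 × 1719 = 827.442369 ≈ 827.

827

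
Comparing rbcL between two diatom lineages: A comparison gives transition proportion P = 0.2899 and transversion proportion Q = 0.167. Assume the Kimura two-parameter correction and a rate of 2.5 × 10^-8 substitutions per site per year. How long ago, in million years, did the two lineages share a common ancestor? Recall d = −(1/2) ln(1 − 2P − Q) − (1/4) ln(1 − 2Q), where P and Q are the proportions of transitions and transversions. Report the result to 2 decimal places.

15.77

Under the Kimura two-parameter model, d = −½ ln(1 − 2P − Q) − ¼ ln(1 − 2Q).
1 − 2P − Q = 0.2532, giving −½ ln(0.2532) = 0.686788.
1 − 2Q = 0.666, giving −¼ ln(0.666) = 0.101616.
d = 0.686788 + 0.101616 = 0.788404.
Under a molecular clock d = 2μt, so t = d/(2μ) = 0.788404 / (2 × 2.5 × 10^-8) = 15.77 million years.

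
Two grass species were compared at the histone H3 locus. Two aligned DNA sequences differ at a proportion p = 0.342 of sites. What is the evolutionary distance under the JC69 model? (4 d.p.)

0.4566

d = −(3/4) ln(1 − 4p/3) = −0.75 ln(1 − 0.456) = −0.75 ln(0.544)
  = −0.75 × (-0.608806) = 0.456605 substitutions/site.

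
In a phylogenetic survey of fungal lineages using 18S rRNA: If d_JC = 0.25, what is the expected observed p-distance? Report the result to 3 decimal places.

p = (3/4)(1 − e^(−4d/3)) = 0.75 × (1 − e^(-0.333333)) = 0.75 × (1 − 0.716532) = 0.212601.

0.213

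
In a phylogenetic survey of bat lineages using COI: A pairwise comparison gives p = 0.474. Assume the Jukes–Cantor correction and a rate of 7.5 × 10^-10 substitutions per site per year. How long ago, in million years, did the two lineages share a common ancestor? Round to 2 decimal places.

499.84

d = −(3/4) ln(1 − 4p/3) = −0.75 ln(1 − 0.632) = −0.75 ln(0.368)
  = −0.75 × (-0.999672) = 0.749754 substitutions/site.
Under a molecular clock d = 2μt, so t = d/(2μ) = 0.749754 / (2 × 7.5 × 10^-10) = 499.84 million years.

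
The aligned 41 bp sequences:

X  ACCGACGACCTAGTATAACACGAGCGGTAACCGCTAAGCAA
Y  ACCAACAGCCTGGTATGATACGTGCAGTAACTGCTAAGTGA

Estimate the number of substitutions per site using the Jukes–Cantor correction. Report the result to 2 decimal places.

The sequences differ at 11 of 41 sites, so p = 11/41 ≈ 0.268293.
d = −(3/4) ln(1 − 4p/3) = −0.75 ln(1 − 0.357724) = −0.75 ln(0.642276)
  = −0.75 × (-0.442737) = 0.332053 substitutions/site.

0.33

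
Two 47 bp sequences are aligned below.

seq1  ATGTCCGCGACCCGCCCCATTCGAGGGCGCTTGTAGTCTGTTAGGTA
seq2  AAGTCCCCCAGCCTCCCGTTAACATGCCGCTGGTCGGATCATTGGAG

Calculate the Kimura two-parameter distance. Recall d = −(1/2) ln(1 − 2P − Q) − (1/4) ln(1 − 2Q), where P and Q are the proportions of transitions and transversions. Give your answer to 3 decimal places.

0.792

Of 47 sites, 1 differences are transitions and 20 are transversions, so P = 1/47 ≈ 0.021277 and Q = 20/47 ≈ 0.425532.
Under the Kimura two-parameter model, d = −½ ln(1 − 2P − Q) − ¼ ln(1 − 2Q).
1 − 2P − Q = 0.531914, giving −½ ln(0.531914) = 0.315637.
1 − 2Q = 0.148936, giving −¼ ln(0.148936) = 0.476060.
d = 0.315637 + 0.476060 = 0.791697.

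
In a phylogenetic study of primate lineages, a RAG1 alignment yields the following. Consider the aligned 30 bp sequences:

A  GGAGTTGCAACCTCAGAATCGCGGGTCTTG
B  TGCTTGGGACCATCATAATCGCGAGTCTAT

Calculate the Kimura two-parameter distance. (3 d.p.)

0.530

Of 30 sites, 1 differences are transitions and 10 are transversions, so P = 1/30 ≈ 0.033333 and Q = 10/30 ≈ 0.333333.
Under the Kimura two-parameter model, d = −½ ln(1 − 2P − Q) − ¼ ln(1 − 2Q).
1 − 2P − Q = 0.600001, giving −½ ln(0.600001) = 0.255412.
1 − 2Q = 0.333334, giving −¼ ln(0.333334) = 0.274653.
d = 0.255412 + 0.274653 = 0.530065.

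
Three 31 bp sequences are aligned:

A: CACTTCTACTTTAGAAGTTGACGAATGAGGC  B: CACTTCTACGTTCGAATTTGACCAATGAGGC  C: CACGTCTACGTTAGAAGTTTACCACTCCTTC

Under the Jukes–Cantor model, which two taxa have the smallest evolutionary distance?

A and B

A–B: 4/31 differ, p = 0.129, d = 0.142.
A–C: 9/31 differ, p = 0.290, d = 0.367.
B–C: 9/31 differ, p = 0.290, d = 0.367.
The smallest distance is between A and B.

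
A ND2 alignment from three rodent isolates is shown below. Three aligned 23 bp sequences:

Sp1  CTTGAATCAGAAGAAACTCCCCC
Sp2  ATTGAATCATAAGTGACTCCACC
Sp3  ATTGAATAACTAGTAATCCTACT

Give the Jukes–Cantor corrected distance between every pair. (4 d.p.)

d(Sp1,Sp2) = 0.2567, d(Sp1,Sp3) = 0.6501, d(Sp2,Sp3) = 0.4674

Sp1–Sp2: 5/23 sites differ → p ≈ 0.217391, d = −0.75 ln(1 − 0.289855) = 0.256715 ≈ 0.2567.
Sp1–Sp3: 10/23 sites differ → p ≈ 0.434783, d = −0.75 ln(1 − 0.579711) = 0.650110 ≈ 0.6501.
Sp2–Sp3: 8/23 sites differ → p ≈ 0.347826, d = −0.75 ln(1 − 0.463768) = 0.467391 ≈ 0.4674.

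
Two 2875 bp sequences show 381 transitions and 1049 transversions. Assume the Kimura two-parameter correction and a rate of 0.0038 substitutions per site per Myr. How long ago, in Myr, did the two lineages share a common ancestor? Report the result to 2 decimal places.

P = 381/2875 ≈ 0.132522 and Q = 1049/2875 ≈ 0.36487.
Under the Kimura two-parameter model, d = −½ ln(1 − 2P − Q) − ¼ ln(1 − 2Q).
1 − 2P − Q = 0.370086, giving −½ ln(0.370086) = 0.497010.
1 − 2Q = 0.27026, giving −¼ ln(0.27026) = 0.327093.
d = 0.497010 + 0.327093 = 0.824103.
Under a molecular clock d = 2μt, so t = d/(2μ) = 0.824103 / (2 × 0.0038) = 108.43 Myr.

108.43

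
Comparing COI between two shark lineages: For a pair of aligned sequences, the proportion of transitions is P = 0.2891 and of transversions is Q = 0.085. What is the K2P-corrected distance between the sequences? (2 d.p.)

Under the Kimura two-parameter model, d = −½ ln(1 − 2P − Q) − ¼ ln(1 − 2Q).
1 − 2P − Q = 0.3368, giving −½ ln(0.3368) = 0.544133.
1 − 2Q = 0.83, giving −¼ ln(0.83) = 0.046582.
d = 0.544133 + 0.046582 = 0.590715.

0.59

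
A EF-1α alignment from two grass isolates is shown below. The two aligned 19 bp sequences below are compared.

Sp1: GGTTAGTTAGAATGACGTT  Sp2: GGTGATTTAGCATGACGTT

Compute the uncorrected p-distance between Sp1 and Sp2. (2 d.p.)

0.16

The sequences differ at 3 of 19 positions (sites 4, 6, 11).
p = 3/19 = 0.157894… ≈ 0.16 (to 2 d.p.).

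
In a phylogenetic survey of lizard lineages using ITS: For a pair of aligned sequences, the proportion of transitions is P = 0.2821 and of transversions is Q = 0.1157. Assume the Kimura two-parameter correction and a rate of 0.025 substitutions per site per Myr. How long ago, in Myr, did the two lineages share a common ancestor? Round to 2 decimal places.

Under the Kimura two-parameter model, d = −½ ln(1 − 2P − Q) − ¼ ln(1 − 2Q).
1 − 2P − Q = 0.3201, giving −½ ln(0.3201) = 0.569561.
1 − 2Q = 0.7686, giving −¼ ln(0.7686) = 0.065796.
d = 0.569561 + 0.065796 = 0.635357.
Under a molecular clock d = 2μt, so t = d/(2μ) = 0.635357 / (2 × 0.025) = 12.71 Myr.

12.71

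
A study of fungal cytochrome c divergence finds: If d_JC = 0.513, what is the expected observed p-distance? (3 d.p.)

0.372

p = (3/4)(1 − e^(−4d/3)) = 0.75 × (1 − e^(-0.684)) = 0.75 × (1 − 0.504595) = 0.371554.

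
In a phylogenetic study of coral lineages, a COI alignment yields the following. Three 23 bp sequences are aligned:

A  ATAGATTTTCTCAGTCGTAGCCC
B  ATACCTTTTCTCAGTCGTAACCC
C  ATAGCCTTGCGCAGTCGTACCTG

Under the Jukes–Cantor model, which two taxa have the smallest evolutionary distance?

A–B: 3/23 differ, p = 0.130, d = 0.143.
A–C: 7/23 differ, p = 0.304, d = 0.390.
B–C: 7/23 differ, p = 0.304, d = 0.390.
The smallest distance is between A and B.

A and B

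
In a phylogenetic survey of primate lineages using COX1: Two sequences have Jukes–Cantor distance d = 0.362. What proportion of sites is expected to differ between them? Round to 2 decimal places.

p = (3/4)(1 − e^(−4d/3)) = 0.75 × (1 − e^(-0.482667)) = 0.75 × (1 − 0.617135) = 0.287149.

0.29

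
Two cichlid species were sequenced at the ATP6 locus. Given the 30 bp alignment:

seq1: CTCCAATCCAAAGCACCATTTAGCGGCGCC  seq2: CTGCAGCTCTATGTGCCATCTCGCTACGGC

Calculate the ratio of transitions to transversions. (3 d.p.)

1.167

Transitions are A↔G and C↔T; transversions are all other mismatches.
Transitions: 7. Transversions: 6.
R = 7/6 = 1.166666… ≈ 1.167 (to 3 d.p.).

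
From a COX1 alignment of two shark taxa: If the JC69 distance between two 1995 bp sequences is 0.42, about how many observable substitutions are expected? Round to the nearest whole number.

642

Invert JC69: p = (3/4)(1 − e^(−4d/3)) = 0.75 × (1 − e^(-0.56)) = 0.75 × (1 − 0.571209) = 0.321593.
Expected differing sites = pL ≈ 0.321593 × 1995 = 641.578035 ≈ 642.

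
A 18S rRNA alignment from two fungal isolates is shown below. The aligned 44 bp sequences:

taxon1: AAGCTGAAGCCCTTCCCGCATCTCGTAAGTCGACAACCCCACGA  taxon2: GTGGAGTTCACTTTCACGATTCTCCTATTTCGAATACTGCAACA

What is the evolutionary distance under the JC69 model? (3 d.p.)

0.759

The sequences differ at 21 of 44 sites, so p = 21/44 ≈ 0.477273.
d = −(3/4) ln(1 − 4p/3) = −0.75 ln(1 − 0.636364) = −0.75 ln(0.363636)
  = −0.75 × (-1.011602) = 0.758702 substitutions/site.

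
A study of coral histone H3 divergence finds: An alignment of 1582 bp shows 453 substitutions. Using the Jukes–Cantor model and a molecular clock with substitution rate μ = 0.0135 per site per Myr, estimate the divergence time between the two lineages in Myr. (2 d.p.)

13.36

p = 453/1582 ≈ 0.286346.
d = −(3/4) ln(1 − 4p/3) = −0.75 ln(1 − 0.381795) = −0.75 ln(0.618205)
  = −0.75 × (-0.480935) = 0.360701 substitutions/site.
Under a molecular clock d = 2μt, so t = d/(2μ) = 0.360701 / (2 × 0.0135) = 13.36 Myr.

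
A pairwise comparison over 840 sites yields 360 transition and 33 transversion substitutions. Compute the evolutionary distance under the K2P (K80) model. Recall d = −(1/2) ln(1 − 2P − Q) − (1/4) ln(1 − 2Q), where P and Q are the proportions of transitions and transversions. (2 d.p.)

P = 360/840 ≈ 0.428571 and Q = 33/840 ≈ 0.039286.
Under the Kimura two-parameter model, d = −½ ln(1 − 2P − Q) − ¼ ln(1 − 2Q).
1 − 2P − Q = 0.103572, giving −½ ln(0.103572) = 1.133744.
1 − 2Q = 0.921428, giving −¼ ln(0.921428) = 0.020458.
d = 1.133744 + 0.020458 = 1.154202.

1.15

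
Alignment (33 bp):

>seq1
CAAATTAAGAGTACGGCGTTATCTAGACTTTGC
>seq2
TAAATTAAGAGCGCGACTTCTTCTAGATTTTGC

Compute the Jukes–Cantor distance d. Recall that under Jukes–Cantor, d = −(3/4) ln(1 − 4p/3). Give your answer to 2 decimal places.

0.29

The sequences differ at 8 of 33 sites (1, 12, 13, 16, 18, 20, 21, 28), so p = 8/33 ≈ 0.242424.
d = −(3/4) ln(1 − 4p/3) = −0.75 ln(1 − 0.323232) = −0.75 ln(0.676768)
  = −0.75 × (-0.390427) = 0.292820 substitutions/site.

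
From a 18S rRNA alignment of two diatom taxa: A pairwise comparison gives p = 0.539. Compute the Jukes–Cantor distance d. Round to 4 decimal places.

d = −(3/4) ln(1 − 4p/3) = −0.75 ln(1 − 0.718667) = −0.75 ln(0.281333)
  = −0.75 × (-1.268216) = 0.951162 substitutions/site.

0.9512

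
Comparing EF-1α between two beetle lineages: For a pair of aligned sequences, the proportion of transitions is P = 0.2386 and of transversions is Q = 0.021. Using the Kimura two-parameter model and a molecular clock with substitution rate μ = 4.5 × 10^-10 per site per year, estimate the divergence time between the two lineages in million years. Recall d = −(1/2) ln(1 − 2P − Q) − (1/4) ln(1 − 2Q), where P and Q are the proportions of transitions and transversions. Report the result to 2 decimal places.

Under the Kimura two-parameter model, d = −½ ln(1 − 2P − Q) − ¼ ln(1 − 2Q).
1 − 2P − Q = 0.5018, giving −½ ln(0.5018) = 0.344777.
1 − 2Q = 0.958, giving −¼ ln(0.958) = 0.010727.
d = 0.344777 + 0.010727 = 0.355504.
Under a molecular clock d = 2μt, so t = d/(2μ) = 0.355504 / (2 × 4.5 × 10^-10) = 395.00 million years.

395.00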